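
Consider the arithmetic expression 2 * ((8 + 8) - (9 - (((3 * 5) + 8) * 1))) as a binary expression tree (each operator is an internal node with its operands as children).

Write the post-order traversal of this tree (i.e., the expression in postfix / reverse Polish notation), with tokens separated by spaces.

Post-order on an expression tree gives postfix notation: for each operator, emit left operand, right operand, then the operator.

2 8 8 + 9 3 5 * 8 + 1 * - - *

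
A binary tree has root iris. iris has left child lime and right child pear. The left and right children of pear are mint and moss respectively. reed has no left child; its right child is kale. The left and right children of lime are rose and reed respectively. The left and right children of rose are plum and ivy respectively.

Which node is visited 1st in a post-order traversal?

plum

Post-order visits the left subtree, then the right subtree, then the node.
At iris: go left to lime.
  At lime: go left to rose.
    At rose: go left to plum.
      plum is a leaf — visit plum.
    At rose: go right to ivy.
      ivy is a leaf — visit ivy.
    Visit rose.
  At lime: go right to reed.
    At reed: no left child.
    At reed: go right to kale.
      kale is a leaf — visit kale.
    Visit reed.
  Visit lime.
At iris: go right to pear.
  At pear: go left to mint.
    mint is a leaf — visit mint.
  At pear: go right to moss.
    moss is a leaf — visit moss.
  Visit pear.
Visit iris.
Full post-order sequence: plum, ivy, rose, kale, reed, lime, mint, moss, pear, iris.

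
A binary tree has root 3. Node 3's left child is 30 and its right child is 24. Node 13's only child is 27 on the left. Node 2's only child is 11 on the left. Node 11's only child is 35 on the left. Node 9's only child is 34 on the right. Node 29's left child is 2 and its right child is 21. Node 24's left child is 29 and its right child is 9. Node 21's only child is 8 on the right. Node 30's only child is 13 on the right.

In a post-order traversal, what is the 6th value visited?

Post-order visits the left subtree, then the right subtree, then the node.
At 3: go left to 30.
  At 30: no left child.
  At 30: go right to 13.
    At 13: go left to 27.
      27 is a leaf — visit 27.
    At 13: no right child.
    Visit 13.
  Visit 30.
At 3: go right to 24.
  At 24: go left to 29.
    At 29: go left to 2.
      At 2: go left to 11.
        At 11: go left to 35.
          35 is a leaf — visit 35.
        At 11: no right child.
        Visit 11.
      At 2: no right child.
      Visit 2.
    At 29: go right to 21.
      At 21: no left child.
      At 21: go right to 8.
        8 is a leaf — visit 8.
      Visit 21.
    Visit 29.
  At 24: go right to 9.
    At 9: no left child.
    At 9: go right to 34.
      34 is a leaf — visit 34.
    Visit 9.
  Visit 24.
Visit 3.
Full post-order sequence: 27, 13, 30, 35, 11, 2, 8, 21, 29, 34, 9, 24, 3.

2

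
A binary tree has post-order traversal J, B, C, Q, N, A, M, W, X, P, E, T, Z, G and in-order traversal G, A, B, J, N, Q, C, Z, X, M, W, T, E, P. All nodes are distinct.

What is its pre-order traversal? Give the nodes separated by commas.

G, Z, A, N, B, J, Q, C, T, X, W, M, E, P

The last element of post-order is the root; it splits in-order into left and right subtrees.
Root G: left subtree has 0 nodes { }, right has 13 {A, B, J, N, Q, C, Z, X, M, W, T, E, P}.
  Root Z: left subtree has 6 nodes {A, B, J, N, Q, C}, right has 6 {X, M, W, T, E, P}.
    Root A: left subtree has 0 nodes { }, right has 5 {B, J, N, Q, C}.
      Root N: left subtree has 2 nodes {B, J}, right has 2 {Q, C}.
        Root B: left subtree has 0 nodes { }, right has 1 {J}.
        Root Q: left subtree has 0 nodes { }, right has 1 {C}.
    Root T: left subtree has 3 nodes {X, M, W}, right has 2 {E, P}.
      Root X: left subtree has 0 nodes { }, right has 2 {M, W}.
        Root W: left subtree has 1 node {M}, right has 0 { }.
      Root E: left subtree has 0 nodes { }, right has 1 {P}.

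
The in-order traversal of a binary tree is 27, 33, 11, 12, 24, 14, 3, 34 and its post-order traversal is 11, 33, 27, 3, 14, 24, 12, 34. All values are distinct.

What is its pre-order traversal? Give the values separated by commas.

The last element of post-order is the root; it splits in-order into left and right subtrees.
Root 34: left subtree has 7 nodes {27, 33, 11, 12, 24, 14, 3}, right has 0 { }.
  Root 12: left subtree has 3 nodes {27, 33, 11}, right has 3 {24, 14, 3}.
    Root 27: left subtree has 0 nodes { }, right has 2 {33, 11}.
      Root 33: left subtree has 0 nodes { }, right has 1 {11}.
    Root 24: left subtree has 0 nodes { }, right has 2 {14, 3}.
      Root 14: left subtree has 0 nodes { }, right has 1 {3}.

34, 12, 27, 33, 11, 24, 14, 3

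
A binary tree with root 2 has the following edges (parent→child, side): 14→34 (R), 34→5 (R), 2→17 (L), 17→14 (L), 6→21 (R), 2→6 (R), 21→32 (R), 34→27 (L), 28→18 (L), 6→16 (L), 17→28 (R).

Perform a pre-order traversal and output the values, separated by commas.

Pre-order visits the node, then its left subtree, then its right subtree.
Visit 2.
At 2: go left to 17.
  Visit 17.
  At 17: go left to 14.
    Visit 14.
    At 14: no left child.
    At 14: go right to 34.
      Visit 34.
      At 34: go left to 27.
        27 is a leaf — visit 27.
      At 34: go right to 5.
        5 is a leaf — visit 5.
  At 17: go right to 28.
    Visit 28.
    At 28: go left to 18.
      18 is a leaf — visit 18.
    At 28: no right child.
At 2: go right to 6.
  Visit 6.
  At 6: go left to 16.
    16 is a leaf — visit 16.
  At 6: go right to 21.
    Visit 21.
    At 21: no left child.
    At 21: go right to 32.
      32 is a leaf — visit 32.

2, 17, 14, 34, 27, 5, 28, 18, 6, 16, 21, 32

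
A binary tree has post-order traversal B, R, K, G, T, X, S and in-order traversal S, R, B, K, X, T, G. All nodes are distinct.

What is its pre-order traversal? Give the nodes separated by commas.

S, X, K, R, B, T, G

The last element of post-order is the root; it splits in-order into left and right subtrees.
Root S: left subtree has 0 nodes { }, right has 6 {R, B, K, X, T, G}.
  Root X: left subtree has 3 nodes {R, B, K}, right has 2 {T, G}.
    Root K: left subtree has 2 nodes {R, B}, right has 0 { }.
      Root R: left subtree has 0 nodes { }, right has 1 {B}.
    Root T: left subtree has 0 nodes { }, right has 1 {G}.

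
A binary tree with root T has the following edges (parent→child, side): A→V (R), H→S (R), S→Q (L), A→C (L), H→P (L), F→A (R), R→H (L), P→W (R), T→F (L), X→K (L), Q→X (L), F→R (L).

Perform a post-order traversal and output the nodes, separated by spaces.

W P K X Q S H R C V A F T

Post-order visits the left subtree, then the right subtree, then the node.
At T: go left to F.
  At F: go left to R.
    At R: go left to H.
      At H: go left to P.
        At P: no left child.
        At P: go right to W.
          W is a leaf — visit W.
        Visit P.
      At H: go right to S.
        At S: go left to Q.
          At Q: go left to X.
            At X: go left to K.
              K is a leaf — visit K.
            At X: no right child.
            Visit X.
          At Q: no right child.
          Visit Q.
        At S: no right child.
        Visit S.
      Visit H.
    At R: no right child.
    Visit R.
  At F: go right to A.
    At A: go left to C.
      C is a leaf — visit C.
    At A: go right to V.
      V is a leaf — visit V.
    Visit A.
  Visit F.
At T: no right child.
Visit T.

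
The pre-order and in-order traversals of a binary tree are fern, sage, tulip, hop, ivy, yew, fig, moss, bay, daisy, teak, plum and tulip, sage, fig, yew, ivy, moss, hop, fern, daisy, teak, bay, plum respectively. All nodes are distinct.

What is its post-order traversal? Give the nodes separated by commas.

The first element of pre-order is the root; it splits in-order into left and right subtrees.
Root fern: left subtree has 7 nodes {tulip, sage, fig, yew, ivy, moss, hop}, right has 4 {daisy, teak, bay, plum}.
  Root sage: left subtree has 1 node {tulip}, right has 5 {fig, yew, ivy, moss, hop}.
    Root hop: left subtree has 4 nodes {fig, yew, ivy, moss}, right has 0 { }.
      Root ivy: left subtree has 2 nodes {fig, yew}, right has 1 {moss}.
        Root yew: left subtree has 1 node {fig}, right has 0 { }.
  Root bay: left subtree has 2 nodes {daisy, teak}, right has 1 {plum}.
    Root daisy: left subtree has 0 nodes { }, right has 1 {teak}.

tulip, fig, yew, moss, ivy, hop, sage, teak, daisy, plum, bay, fern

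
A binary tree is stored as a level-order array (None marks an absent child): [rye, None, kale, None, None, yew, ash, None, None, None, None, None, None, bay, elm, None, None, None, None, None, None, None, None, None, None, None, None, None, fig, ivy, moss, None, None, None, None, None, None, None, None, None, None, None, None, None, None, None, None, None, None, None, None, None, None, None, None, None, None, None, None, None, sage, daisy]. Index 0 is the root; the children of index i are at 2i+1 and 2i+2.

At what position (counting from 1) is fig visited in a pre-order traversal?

Pre-order visits the node, then its left subtree, then its right subtree.
Visit rye.
At rye: no left child.
At rye: go right to kale.
  Visit kale.
  At kale: go left to yew.
    yew is a leaf — visit yew.
  At kale: go right to ash.
    Visit ash.
    At ash: go left to bay.
      Visit bay.
      At bay: no left child.
      At bay: go right to fig.
        fig is a leaf — visit fig.
    At ash: go right to elm.
      Visit elm.
      At elm: go left to ivy.
        Visit ivy.
        At ivy: no left child.
        At ivy: go right to sage.
          sage is a leaf — visit sage.
      At elm: go right to moss.
        Visit moss.
        At moss: go left to daisy.
          daisy is a leaf — visit daisy.
        At moss: no right child.
Full pre-order sequence: rye, kale, yew, ash, bay, fig, elm, ivy, sage, moss, daisy.

6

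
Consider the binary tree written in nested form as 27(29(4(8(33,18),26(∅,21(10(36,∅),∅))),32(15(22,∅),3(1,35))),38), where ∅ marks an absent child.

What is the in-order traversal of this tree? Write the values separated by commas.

33, 8, 18, 4, 26, 36, 10, 21, 29, 22, 15, 32, 1, 3, 35, 27, 38

In-order visits the left subtree, then the node, then the right subtree.
At 27: go left to 29.
  At 29: go left to 4.
    At 4: go left to 8.
      At 8: go left to 33.
        33 is a leaf — visit 33.
      Visit 8.
      At 8: go right to 18.
        18 is a leaf — visit 18.
    Visit 4.
    At 4: go right to 26.
      At 26: no left child.
      Visit 26.
      At 26: go right to 21.
        At 21: go left to 10.
          At 10: go left to 36.
            36 is a leaf — visit 36.
          Visit 10.
          At 10: no right child.
        Visit 21.
        At 21: no right child.
  Visit 29.
  At 29: go right to 32.
    At 32: go left to 15.
      At 15: go left to 22.
        22 is a leaf — visit 22.
      Visit 15.
      At 15: no right child.
    Visit 32.
    At 32: go right to 3.
      At 3: go left to 1.
        1 is a leaf — visit 1.
      Visit 3.
      At 3: go right to 35.
        35 is a leaf — visit 35.
Visit 27.
At 27: go right to 38.
  38 is a leaf — visit 38.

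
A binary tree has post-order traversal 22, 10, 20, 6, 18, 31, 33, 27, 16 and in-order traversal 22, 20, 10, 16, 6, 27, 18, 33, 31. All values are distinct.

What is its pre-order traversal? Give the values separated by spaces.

The last element of post-order is the root; it splits in-order into left and right subtrees.
Root 16: left subtree has 3 nodes {22, 20, 10}, right has 5 {6, 27, 18, 33, 31}.
  Root 20: left subtree has 1 node {22}, right has 1 {10}.
  Root 27: left subtree has 1 node {6}, right has 3 {18, 33, 31}.
    Root 33: left subtree has 1 node {18}, right has 1 {31}.

16 20 22 10 27 6 33 18 31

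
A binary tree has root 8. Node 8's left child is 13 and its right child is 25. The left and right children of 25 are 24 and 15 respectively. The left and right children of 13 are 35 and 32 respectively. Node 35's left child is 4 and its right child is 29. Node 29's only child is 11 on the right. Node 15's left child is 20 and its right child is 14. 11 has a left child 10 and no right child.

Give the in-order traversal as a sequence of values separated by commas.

In-order visits the left subtree, then the node, then the right subtree.
At 8: go left to 13.
  At 13: go left to 35.
    At 35: go left to 4.
      4 is a leaf — visit 4.
    Visit 35.
    At 35: go right to 29.
      At 29: no left child.
      Visit 29.
      At 29: go right to 11.
        At 11: go left to 10.
          10 is a leaf — visit 10.
        Visit 11.
        At 11: no right child.
  Visit 13.
  At 13: go right to 32.
    32 is a leaf — visit 32.
Visit 8.
At 8: go right to 25.
  At 25: go left to 24.
    24 is a leaf — visit 24.
  Visit 25.
  At 25: go right to 15.
    At 15: go left to 20.
      20 is a leaf — visit 20.
    Visit 15.
    At 15: go right to 14.
      14 is a leaf — visit 14.

4, 35, 29, 10, 11, 13, 32, 8, 24, 25, 20, 15, 14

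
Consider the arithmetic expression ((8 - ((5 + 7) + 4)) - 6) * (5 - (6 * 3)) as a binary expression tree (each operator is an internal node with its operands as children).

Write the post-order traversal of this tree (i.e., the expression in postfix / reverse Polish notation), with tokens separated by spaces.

Post-order on an expression tree gives postfix notation: for each operator, emit left operand, right operand, then the operator.

8 5 7 + 4 + - 6 - 5 6 3 * - *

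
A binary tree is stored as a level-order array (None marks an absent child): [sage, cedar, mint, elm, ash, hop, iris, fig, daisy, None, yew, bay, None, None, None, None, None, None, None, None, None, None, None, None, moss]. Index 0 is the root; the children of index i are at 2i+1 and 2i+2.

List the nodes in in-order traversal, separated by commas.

In-order visits the left subtree, then the node, then the right subtree.
At sage: go left to cedar.
  At cedar: go left to elm.
    At elm: go left to fig.
      fig is a leaf — visit fig.
    Visit elm.
    At elm: go right to daisy.
      daisy is a leaf — visit daisy.
  Visit cedar.
  At cedar: go right to ash.
    At ash: no left child.
    Visit ash.
    At ash: go right to yew.
      yew is a leaf — visit yew.
Visit sage.
At sage: go right to mint.
  At mint: go left to hop.
    At hop: go left to bay.
      At bay: no left child.
      Visit bay.
      At bay: go right to moss.
        moss is a leaf — visit moss.
    Visit hop.
    At hop: no right child.
  Visit mint.
  At mint: go right to iris.
    iris is a leaf — visit iris.

fig, elm, daisy, cedar, ash, yew, sage, bay, moss, hop, mint, iris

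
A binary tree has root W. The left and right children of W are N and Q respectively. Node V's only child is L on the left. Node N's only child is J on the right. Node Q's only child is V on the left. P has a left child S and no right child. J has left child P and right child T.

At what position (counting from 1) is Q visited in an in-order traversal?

9

In-order visits the left subtree, then the node, then the right subtree.
At W: go left to N.
  At N: no left child.
  Visit N.
  At N: go right to J.
    At J: go left to P.
      At P: go left to S.
        S is a leaf — visit S.
      Visit P.
      At P: no right child.
    Visit J.
    At J: go right to T.
      T is a leaf — visit T.
Visit W.
At W: go right to Q.
  At Q: go left to V.
    At V: go left to L.
      L is a leaf — visit L.
    Visit V.
    At V: no right child.
  Visit Q.
  At Q: no right child.
Full in-order sequence: N, S, P, J, T, W, L, V, Q.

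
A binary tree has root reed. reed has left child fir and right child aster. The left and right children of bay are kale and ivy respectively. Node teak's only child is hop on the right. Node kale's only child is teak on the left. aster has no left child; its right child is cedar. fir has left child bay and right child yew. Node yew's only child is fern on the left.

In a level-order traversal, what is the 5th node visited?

yew

Level-order visits nodes level by level from the root, left to right within each level.
Level 0: reed
Level 1: fir, aster
Level 2: bay, yew, cedar
Level 3: kale, ivy, fern
Level 4: teak
Level 5: hop
Full level-order sequence: reed, fir, aster, bay, yew, cedar, kale, ivy, fern, teak, hop.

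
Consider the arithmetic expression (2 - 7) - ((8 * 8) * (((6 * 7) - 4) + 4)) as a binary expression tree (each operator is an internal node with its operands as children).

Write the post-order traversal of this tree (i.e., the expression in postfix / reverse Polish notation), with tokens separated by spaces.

2 7 - 8 8 * 6 7 * 4 - 4 + * -

Post-order on an expression tree gives postfix notation: for each operator, emit left operand, right operand, then the operator.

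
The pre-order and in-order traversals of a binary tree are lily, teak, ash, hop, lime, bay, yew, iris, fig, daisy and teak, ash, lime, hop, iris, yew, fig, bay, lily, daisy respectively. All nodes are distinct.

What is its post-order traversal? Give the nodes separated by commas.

lime, iris, fig, yew, bay, hop, ash, teak, daisy, lily

The first element of pre-order is the root; it splits in-order into left and right subtrees.
Root lily: left subtree has 8 nodes {teak, ash, lime, hop, iris, yew, fig, bay}, right has 1 {daisy}.
  Root teak: left subtree has 0 nodes { }, right has 7 {ash, lime, hop, iris, yew, fig, bay}.
    Root ash: left subtree has 0 nodes { }, right has 6 {lime, hop, iris, yew, fig, bay}.
      Root hop: left subtree has 1 node {lime}, right has 4 {iris, yew, fig, bay}.
        Root bay: left subtree has 3 nodes {iris, yew, fig}, right has 0 { }.
          Root yew: left subtree has 1 node {iris}, right has 1 {fig}.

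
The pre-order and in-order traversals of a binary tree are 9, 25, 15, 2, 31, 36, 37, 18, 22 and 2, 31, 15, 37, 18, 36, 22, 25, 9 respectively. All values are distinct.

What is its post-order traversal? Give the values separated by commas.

31, 2, 18, 37, 22, 36, 15, 25, 9

The first element of pre-order is the root; it splits in-order into left and right subtrees.
Root 9: left subtree has 8 nodes {2, 31, 15, 37, 18, 36, 22, 25}, right has 0 { }.
  Root 25: left subtree has 7 nodes {2, 31, 15, 37, 18, 36, 22}, right has 0 { }.
    Root 15: left subtree has 2 nodes {2, 31}, right has 4 {37, 18, 36, 22}.
      Root 2: left subtree has 0 nodes { }, right has 1 {31}.
      Root 36: left subtree has 2 nodes {37, 18}, right has 1 {22}.
        Root 37: left subtree has 0 nodes { }, right has 1 {18}.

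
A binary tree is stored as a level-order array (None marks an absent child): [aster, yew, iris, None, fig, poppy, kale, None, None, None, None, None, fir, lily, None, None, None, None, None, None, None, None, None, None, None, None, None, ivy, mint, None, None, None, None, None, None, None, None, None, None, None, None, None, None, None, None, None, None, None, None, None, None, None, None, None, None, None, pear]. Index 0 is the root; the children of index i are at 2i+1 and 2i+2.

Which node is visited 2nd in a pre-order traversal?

yew

Pre-order visits the node, then its left subtree, then its right subtree.
Visit aster.
At aster: go left to yew.
  Visit yew.
  At yew: no left child.
  At yew: go right to fig.
    fig is a leaf — visit fig.
At aster: go right to iris.
  Visit iris.
  At iris: go left to poppy.
    Visit poppy.
    At poppy: no left child.
    At poppy: go right to fir.
      fir is a leaf — visit fir.
  At iris: go right to kale.
    Visit kale.
    At kale: go left to lily.
      Visit lily.
      At lily: go left to ivy.
        Visit ivy.
        At ivy: no left child.
        At ivy: go right to pear.
          pear is a leaf — visit pear.
      At lily: go right to mint.
        mint is a leaf — visit mint.
    At kale: no right child.
Full pre-order sequence: aster, yew, fig, iris, poppy, fir, kale, lily, ivy, pear, mint.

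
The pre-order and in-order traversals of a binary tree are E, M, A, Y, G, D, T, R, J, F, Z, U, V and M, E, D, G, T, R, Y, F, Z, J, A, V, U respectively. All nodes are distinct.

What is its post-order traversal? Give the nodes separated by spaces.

The first element of pre-order is the root; it splits in-order into left and right subtrees.
Root E: left subtree has 1 node {M}, right has 11 {D, G, T, R, Y, F, Z, J, A, V, U}.
  Root A: left subtree has 8 nodes {D, G, T, R, Y, F, Z, J}, right has 2 {V, U}.
    Root Y: left subtree has 4 nodes {D, G, T, R}, right has 3 {F, Z, J}.
      Root G: left subtree has 1 node {D}, right has 2 {T, R}.
        Root T: left subtree has 0 nodes { }, right has 1 {R}.
      Root J: left subtree has 2 nodes {F, Z}, right has 0 { }.
        Root F: left subtree has 0 nodes { }, right has 1 {Z}.
    Root U: left subtree has 1 node {V}, right has 0 { }.

M D R T G Z F J Y V U A E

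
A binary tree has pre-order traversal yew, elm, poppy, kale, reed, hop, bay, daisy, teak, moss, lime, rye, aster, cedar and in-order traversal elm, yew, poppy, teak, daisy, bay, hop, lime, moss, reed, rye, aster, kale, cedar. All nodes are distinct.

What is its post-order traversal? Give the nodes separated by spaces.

elm teak daisy bay lime moss hop aster rye reed cedar kale poppy yew

The first element of pre-order is the root; it splits in-order into left and right subtrees.
Root yew: left subtree has 1 node {elm}, right has 12 {poppy, teak, daisy, bay, hop, lime, moss, reed, rye, aster, kale, cedar}.
  Root poppy: left subtree has 0 nodes { }, right has 11 {teak, daisy, bay, hop, lime, moss, reed, rye, aster, kale, cedar}.
    Root kale: left subtree has 9 nodes {teak, daisy, bay, hop, lime, moss, reed, rye, aster}, right has 1 {cedar}.
      Root reed: left subtree has 6 nodes {teak, daisy, bay, hop, lime, moss}, right has 2 {rye, aster}.
        Root hop: left subtree has 3 nodes {teak, daisy, bay}, right has 2 {lime, moss}.
          Root bay: left subtree has 2 nodes {teak, daisy}, right has 0 { }.
            Root daisy: left subtree has 1 node {teak}, right has 0 { }.
          Root moss: left subtree has 1 node {lime}, right has 0 { }.
        Root rye: left subtree has 0 nodes { }, right has 1 {aster}.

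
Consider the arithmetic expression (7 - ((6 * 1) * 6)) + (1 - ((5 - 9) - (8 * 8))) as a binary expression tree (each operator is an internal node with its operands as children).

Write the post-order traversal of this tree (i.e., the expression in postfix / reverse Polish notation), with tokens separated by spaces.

Post-order on an expression tree gives postfix notation: for each operator, emit left operand, right operand, then the operator.

7 6 1 * 6 * - 1 5 9 - 8 8 * - - +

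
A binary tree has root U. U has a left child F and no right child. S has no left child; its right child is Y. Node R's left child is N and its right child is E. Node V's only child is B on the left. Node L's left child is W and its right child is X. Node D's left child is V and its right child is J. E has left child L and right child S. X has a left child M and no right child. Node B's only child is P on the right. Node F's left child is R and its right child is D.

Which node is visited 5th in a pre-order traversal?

Pre-order visits the node, then its left subtree, then its right subtree.
Visit U.
At U: go left to F.
  Visit F.
  At F: go left to R.
    Visit R.
    At R: go left to N.
      N is a leaf — visit N.
    At R: go right to E.
      Visit E.
      At E: go left to L.
        Visit L.
        At L: go left to W.
          W is a leaf — visit W.
        At L: go right to X.
          Visit X.
          At X: go left to M.
            M is a leaf — visit M.
          At X: no right child.
      At E: go right to S.
        Visit S.
        At S: no left child.
        At S: go right to Y.
          Y is a leaf — visit Y.
  At F: go right to D.
    Visit D.
    At D: go left to V.
      Visit V.
      At V: go left to B.
        Visit B.
        At B: no left child.
        At B: go right to P.
          P is a leaf — visit P.
      At V: no right child.
    At D: go right to J.
      J is a leaf — visit J.
At U: no right child.
Full pre-order sequence: U, F, R, N, E, L, W, X, M, S, Y, D, V, B, P, J.

E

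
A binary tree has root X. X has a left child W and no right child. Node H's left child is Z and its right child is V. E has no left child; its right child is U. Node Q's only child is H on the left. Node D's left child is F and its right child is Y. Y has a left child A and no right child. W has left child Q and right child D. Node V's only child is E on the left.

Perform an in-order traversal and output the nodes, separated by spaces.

In-order visits the left subtree, then the node, then the right subtree.
At X: go left to W.
  At W: go left to Q.
    At Q: go left to H.
      At H: go left to Z.
        Z is a leaf — visit Z.
      Visit H.
      At H: go right to V.
        At V: go left to E.
          At E: no left child.
          Visit E.
          At E: go right to U.
            U is a leaf — visit U.
        Visit V.
        At V: no right child.
    Visit Q.
    At Q: no right child.
  Visit W.
  At W: go right to D.
    At D: go left to F.
      F is a leaf — visit F.
    Visit D.
    At D: go right to Y.
      At Y: go left to A.
        A is a leaf — visit A.
      Visit Y.
      At Y: no right child.
Visit X.
At X: no right child.

Z H E U V Q W F D A Y X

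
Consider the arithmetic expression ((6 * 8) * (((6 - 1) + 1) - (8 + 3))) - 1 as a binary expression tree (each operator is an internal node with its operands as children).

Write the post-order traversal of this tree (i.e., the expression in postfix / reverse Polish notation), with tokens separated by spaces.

6 8 * 6 1 - 1 + 8 3 + - * 1 -

Post-order on an expression tree gives postfix notation: for each operator, emit left operand, right operand, then the operator.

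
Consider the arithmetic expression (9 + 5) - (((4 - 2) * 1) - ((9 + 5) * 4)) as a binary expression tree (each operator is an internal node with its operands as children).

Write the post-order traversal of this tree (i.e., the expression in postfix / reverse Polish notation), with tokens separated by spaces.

Post-order on an expression tree gives postfix notation: for each operator, emit left operand, right operand, then the operator.

9 5 + 4 2 - 1 * 9 5 + 4 * - -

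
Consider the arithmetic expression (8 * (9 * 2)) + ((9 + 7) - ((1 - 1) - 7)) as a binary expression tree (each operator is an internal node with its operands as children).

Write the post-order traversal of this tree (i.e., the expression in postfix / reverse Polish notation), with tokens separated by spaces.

Post-order on an expression tree gives postfix notation: for each operator, emit left operand, right operand, then the operator.

8 9 2 * * 9 7 + 1 1 - 7 - - +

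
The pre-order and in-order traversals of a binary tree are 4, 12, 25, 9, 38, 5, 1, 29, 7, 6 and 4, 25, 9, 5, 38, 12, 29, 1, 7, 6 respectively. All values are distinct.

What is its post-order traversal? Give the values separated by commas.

The first element of pre-order is the root; it splits in-order into left and right subtrees.
Root 4: left subtree has 0 nodes { }, right has 9 {25, 9, 5, 38, 12, 29, 1, 7, 6}.
  Root 12: left subtree has 4 nodes {25, 9, 5, 38}, right has 4 {29, 1, 7, 6}.
    Root 25: left subtree has 0 nodes { }, right has 3 {9, 5, 38}.
      Root 9: left subtree has 0 nodes { }, right has 2 {5, 38}.
        Root 38: left subtree has 1 node {5}, right has 0 { }.
    Root 1: left subtree has 1 node {29}, right has 2 {7, 6}.
      Root 7: left subtree has 0 nodes { }, right has 1 {6}.

5, 38, 9, 25, 29, 6, 7, 1, 12, 4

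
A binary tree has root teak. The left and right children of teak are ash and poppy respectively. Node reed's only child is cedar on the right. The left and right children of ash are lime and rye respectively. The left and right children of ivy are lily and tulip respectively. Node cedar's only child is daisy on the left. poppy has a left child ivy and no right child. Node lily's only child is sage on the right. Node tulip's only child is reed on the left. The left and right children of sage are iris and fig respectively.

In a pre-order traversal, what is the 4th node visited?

rye

Pre-order visits the node, then its left subtree, then its right subtree.
Visit teak.
At teak: go left to ash.
  Visit ash.
  At ash: go left to lime.
    lime is a leaf — visit lime.
  At ash: go right to rye.
    rye is a leaf — visit rye.
At teak: go right to poppy.
  Visit poppy.
  At poppy: go left to ivy.
    Visit ivy.
    At ivy: go left to lily.
      Visit lily.
      At lily: no left child.
      At lily: go right to sage.
        Visit sage.
        At sage: go left to iris.
          iris is a leaf — visit iris.
        At sage: go right to fig.
          fig is a leaf — visit fig.
    At ivy: go right to tulip.
      Visit tulip.
      At tulip: go left to reed.
        Visit reed.
        At reed: no left child.
        At reed: go right to cedar.
          Visit cedar.
          At cedar: go left to daisy.
            daisy is a leaf — visit daisy.
          At cedar: no right child.
      At tulip: no right child.
  At poppy: no right child.
Full pre-order sequence: teak, ash, lime, rye, poppy, ivy, lily, sage, iris, fig, tulip, reed, cedar, daisy.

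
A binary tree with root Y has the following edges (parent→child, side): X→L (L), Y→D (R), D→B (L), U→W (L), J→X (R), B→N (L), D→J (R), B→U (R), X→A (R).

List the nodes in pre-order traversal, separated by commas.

Y, D, B, N, U, W, J, X, L, A

Pre-order visits the node, then its left subtree, then its right subtree.
Visit Y.
At Y: no left child.
At Y: go right to D.
  Visit D.
  At D: go left to B.
    Visit B.
    At B: go left to N.
      N is a leaf — visit N.
    At B: go right to U.
      Visit U.
      At U: go left to W.
        W is a leaf — visit W.
      At U: no right child.
  At D: go right to J.
    Visit J.
    At J: no left child.
    At J: go right to X.
      Visit X.
      At X: go left to L.
        L is a leaf — visit L.
      At X: go right to A.
        A is a leaf — visit A.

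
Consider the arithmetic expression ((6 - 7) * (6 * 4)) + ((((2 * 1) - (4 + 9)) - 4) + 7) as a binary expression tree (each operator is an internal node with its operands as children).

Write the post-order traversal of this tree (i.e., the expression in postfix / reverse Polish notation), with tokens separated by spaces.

Post-order on an expression tree gives postfix notation: for each operator, emit left operand, right operand, then the operator.

6 7 - 6 4 * * 2 1 * 4 9 + - 4 - 7 + +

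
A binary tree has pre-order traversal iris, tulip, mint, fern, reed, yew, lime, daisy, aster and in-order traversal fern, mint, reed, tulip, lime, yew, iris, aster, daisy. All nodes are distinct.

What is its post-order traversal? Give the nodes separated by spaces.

fern reed mint lime yew tulip aster daisy iris

The first element of pre-order is the root; it splits in-order into left and right subtrees.
Root iris: left subtree has 6 nodes {fern, mint, reed, tulip, lime, yew}, right has 2 {aster, daisy}.
  Root tulip: left subtree has 3 nodes {fern, mint, reed}, right has 2 {lime, yew}.
    Root mint: left subtree has 1 node {fern}, right has 1 {reed}.
    Root yew: left subtree has 1 node {lime}, right has 0 { }.
  Root daisy: left subtree has 1 node {aster}, right has 0 { }.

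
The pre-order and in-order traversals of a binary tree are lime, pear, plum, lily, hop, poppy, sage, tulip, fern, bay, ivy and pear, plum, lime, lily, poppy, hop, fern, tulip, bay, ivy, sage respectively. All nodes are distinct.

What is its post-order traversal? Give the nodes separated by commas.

The first element of pre-order is the root; it splits in-order into left and right subtrees.
Root lime: left subtree has 2 nodes {pear, plum}, right has 8 {lily, poppy, hop, fern, tulip, bay, ivy, sage}.
  Root pear: left subtree has 0 nodes { }, right has 1 {plum}.
  Root lily: left subtree has 0 nodes { }, right has 7 {poppy, hop, fern, tulip, bay, ivy, sage}.
    Root hop: left subtree has 1 node {poppy}, right has 5 {fern, tulip, bay, ivy, sage}.
      Root sage: left subtree has 4 nodes {fern, tulip, bay, ivy}, right has 0 { }.
        Root tulip: left subtree has 1 node {fern}, right has 2 {bay, ivy}.
          Root bay: left subtree has 0 nodes { }, right has 1 {ivy}.

plum, pear, poppy, fern, ivy, bay, tulip, sage, hop, lily, lime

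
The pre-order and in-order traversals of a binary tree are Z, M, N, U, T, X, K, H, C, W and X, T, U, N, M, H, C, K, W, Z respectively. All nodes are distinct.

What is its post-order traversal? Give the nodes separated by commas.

X, T, U, N, C, H, W, K, M, Z

The first element of pre-order is the root; it splits in-order into left and right subtrees.
Root Z: left subtree has 9 nodes {X, T, U, N, M, H, C, K, W}, right has 0 { }.
  Root M: left subtree has 4 nodes {X, T, U, N}, right has 4 {H, C, K, W}.
    Root N: left subtree has 3 nodes {X, T, U}, right has 0 { }.
      Root U: left subtree has 2 nodes {X, T}, right has 0 { }.
        Root T: left subtree has 1 node {X}, right has 0 { }.
    Root K: left subtree has 2 nodes {H, C}, right has 1 {W}.
      Root H: left subtree has 0 nodes { }, right has 1 {C}.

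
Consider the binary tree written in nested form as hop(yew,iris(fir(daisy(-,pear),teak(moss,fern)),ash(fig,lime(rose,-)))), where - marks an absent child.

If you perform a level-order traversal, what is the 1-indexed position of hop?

1

Level-order visits nodes level by level from the root, left to right within each level.
Level 0: hop
Level 1: yew, iris
Level 2: fir, ash
Level 3: daisy, teak, fig, lime
Level 4: pear, moss, fern, rose
Full level-order sequence: hop, yew, iris, fir, ash, daisy, teak, fig, lime, pear, moss, fern, rose.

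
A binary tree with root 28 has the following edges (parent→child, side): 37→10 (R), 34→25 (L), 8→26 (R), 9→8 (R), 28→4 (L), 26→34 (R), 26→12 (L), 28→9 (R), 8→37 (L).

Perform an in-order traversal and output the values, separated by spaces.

In-order visits the left subtree, then the node, then the right subtree.
At 28: go left to 4.
  4 is a leaf — visit 4.
Visit 28.
At 28: go right to 9.
  At 9: no left child.
  Visit 9.
  At 9: go right to 8.
    At 8: go left to 37.
      At 37: no left child.
      Visit 37.
      At 37: go right to 10.
        10 is a leaf — visit 10.
    Visit 8.
    At 8: go right to 26.
      At 26: go left to 12.
        12 is a leaf — visit 12.
      Visit 26.
      At 26: go right to 34.
        At 34: go left to 25.
          25 is a leaf — visit 25.
        Visit 34.
        At 34: no right child.

4 28 9 37 10 8 12 26 25 34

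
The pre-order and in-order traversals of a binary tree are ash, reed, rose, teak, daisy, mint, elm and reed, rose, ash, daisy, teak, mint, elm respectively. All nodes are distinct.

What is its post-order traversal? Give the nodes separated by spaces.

rose reed daisy elm mint teak ash

The first element of pre-order is the root; it splits in-order into left and right subtrees.
Root ash: left subtree has 2 nodes {reed, rose}, right has 4 {daisy, teak, mint, elm}.
  Root reed: left subtree has 0 nodes { }, right has 1 {rose}.
  Root teak: left subtree has 1 node {daisy}, right has 2 {mint, elm}.
    Root mint: left subtree has 0 nodes { }, right has 1 {elm}.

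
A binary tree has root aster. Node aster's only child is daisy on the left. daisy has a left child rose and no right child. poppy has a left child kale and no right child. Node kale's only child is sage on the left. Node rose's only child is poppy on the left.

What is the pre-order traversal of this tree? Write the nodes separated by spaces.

Pre-order visits the node, then its left subtree, then its right subtree.
Visit aster.
At aster: go left to daisy.
  Visit daisy.
  At daisy: go left to rose.
    Visit rose.
    At rose: go left to poppy.
      Visit poppy.
      At poppy: go left to kale.
        Visit kale.
        At kale: go left to sage.
          sage is a leaf — visit sage.
        At kale: no right child.
      At poppy: no right child.
    At rose: no right child.
  At daisy: no right child.
At aster: no right child.

aster daisy rose poppy kale sage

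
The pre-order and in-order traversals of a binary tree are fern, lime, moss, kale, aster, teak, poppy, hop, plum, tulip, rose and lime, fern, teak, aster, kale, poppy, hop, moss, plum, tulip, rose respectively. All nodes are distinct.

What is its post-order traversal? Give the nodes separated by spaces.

lime teak aster hop poppy kale rose tulip plum moss fern

The first element of pre-order is the root; it splits in-order into left and right subtrees.
Root fern: left subtree has 1 node {lime}, right has 9 {teak, aster, kale, poppy, hop, moss, plum, tulip, rose}.
  Root moss: left subtree has 5 nodes {teak, aster, kale, poppy, hop}, right has 3 {plum, tulip, rose}.
    Root kale: left subtree has 2 nodes {teak, aster}, right has 2 {poppy, hop}.
      Root aster: left subtree has 1 node {teak}, right has 0 { }.
      Root poppy: left subtree has 0 nodes { }, right has 1 {hop}.
    Root plum: left subtree has 0 nodes { }, right has 2 {tulip, rose}.
      Root tulip: left subtree has 0 nodes { }, right has 1 {rose}.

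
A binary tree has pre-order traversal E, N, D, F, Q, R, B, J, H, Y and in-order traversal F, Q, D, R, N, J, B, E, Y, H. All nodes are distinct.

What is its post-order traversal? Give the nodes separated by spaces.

Q F R D J B N Y H E

The first element of pre-order is the root; it splits in-order into left and right subtrees.
Root E: left subtree has 7 nodes {F, Q, D, R, N, J, B}, right has 2 {Y, H}.
  Root N: left subtree has 4 nodes {F, Q, D, R}, right has 2 {J, B}.
    Root D: left subtree has 2 nodes {F, Q}, right has 1 {R}.
      Root F: left subtree has 0 nodes { }, right has 1 {Q}.
    Root B: left subtree has 1 node {J}, right has 0 { }.
  Root H: left subtree has 1 node {Y}, right has 0 { }.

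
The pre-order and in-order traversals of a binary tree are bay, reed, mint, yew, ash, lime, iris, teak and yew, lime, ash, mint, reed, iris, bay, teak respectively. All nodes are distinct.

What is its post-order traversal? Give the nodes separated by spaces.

lime ash yew mint iris reed teak bay

The first element of pre-order is the root; it splits in-order into left and right subtrees.
Root bay: left subtree has 6 nodes {yew, lime, ash, mint, reed, iris}, right has 1 {teak}.
  Root reed: left subtree has 4 nodes {yew, lime, ash, mint}, right has 1 {iris}.
    Root mint: left subtree has 3 nodes {yew, lime, ash}, right has 0 { }.
      Root yew: left subtree has 0 nodes { }, right has 2 {lime, ash}.
        Root ash: left subtree has 1 node {lime}, right has 0 { }.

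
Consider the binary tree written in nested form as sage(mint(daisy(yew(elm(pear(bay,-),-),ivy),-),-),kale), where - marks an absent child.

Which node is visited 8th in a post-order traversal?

Post-order visits the left subtree, then the right subtree, then the node.
At sage: go left to mint.
  At mint: go left to daisy.
    At daisy: go left to yew.
      At yew: go left to elm.
        At elm: go left to pear.
          At pear: go left to bay.
            bay is a leaf — visit bay.
          At pear: no right child.
          Visit pear.
        At elm: no right child.
        Visit elm.
      At yew: go right to ivy.
        ivy is a leaf — visit ivy.
      Visit yew.
    At daisy: no right child.
    Visit daisy.
  At mint: no right child.
  Visit mint.
At sage: go right to kale.
  kale is a leaf — visit kale.
Visit sage.
Full post-order sequence: bay, pear, elm, ivy, yew, daisy, mint, kale, sage.

kale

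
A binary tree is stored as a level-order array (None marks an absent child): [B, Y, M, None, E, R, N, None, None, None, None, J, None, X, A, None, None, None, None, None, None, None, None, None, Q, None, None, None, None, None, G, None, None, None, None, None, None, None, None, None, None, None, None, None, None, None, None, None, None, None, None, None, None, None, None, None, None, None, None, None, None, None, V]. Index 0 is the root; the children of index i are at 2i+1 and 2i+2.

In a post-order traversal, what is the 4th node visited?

J

Post-order visits the left subtree, then the right subtree, then the node.
At B: go left to Y.
  At Y: no left child.
  At Y: go right to E.
    E is a leaf — visit E.
  Visit Y.
At B: go right to M.
  At M: go left to R.
    At R: go left to J.
      At J: no left child.
      At J: go right to Q.
        Q is a leaf — visit Q.
      Visit J.
    At R: no right child.
    Visit R.
  At M: go right to N.
    At N: go left to X.
      X is a leaf — visit X.
    At N: go right to A.
      At A: no left child.
      At A: go right to G.
        At G: no left child.
        At G: go right to V.
          V is a leaf — visit V.
        Visit G.
      Visit A.
    Visit N.
  Visit M.
Visit B.
Full post-order sequence: E, Y, Q, J, R, X, V, G, A, N, M, B.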